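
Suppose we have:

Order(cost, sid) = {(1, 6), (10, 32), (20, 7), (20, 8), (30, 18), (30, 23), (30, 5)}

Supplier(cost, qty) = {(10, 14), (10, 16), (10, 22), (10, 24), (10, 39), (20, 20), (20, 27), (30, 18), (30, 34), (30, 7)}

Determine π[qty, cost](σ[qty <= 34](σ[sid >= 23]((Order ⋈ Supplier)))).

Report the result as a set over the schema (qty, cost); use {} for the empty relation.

{(14, 10), (16, 10), (18, 30), (22, 10), (24, 10), (34, 30), (7, 30)}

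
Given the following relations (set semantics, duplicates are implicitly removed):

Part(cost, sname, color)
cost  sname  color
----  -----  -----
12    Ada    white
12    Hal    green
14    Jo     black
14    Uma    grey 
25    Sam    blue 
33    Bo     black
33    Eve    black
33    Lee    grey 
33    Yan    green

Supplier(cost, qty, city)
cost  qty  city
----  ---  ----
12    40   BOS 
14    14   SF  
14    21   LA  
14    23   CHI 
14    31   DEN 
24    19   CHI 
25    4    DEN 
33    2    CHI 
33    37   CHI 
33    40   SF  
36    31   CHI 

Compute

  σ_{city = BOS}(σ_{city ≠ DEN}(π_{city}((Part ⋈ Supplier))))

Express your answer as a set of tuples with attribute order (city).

{BOS}

Natural join on cost: {(12, Ada, white, 40, BOS), (12, Hal, green, 40, BOS), (14, Jo, black, 14, SF), (14, Jo, black, 21, LA), (14, Jo, black, 23, CHI), (14, Jo, black, 31, DEN), (14, Uma, grey, 14, SF), (14, Uma, grey, 21, LA), (14, Uma, grey, 23, CHI), (14, Uma, grey, 31, DEN), (25, Sam, blue, 4, DEN), (33, Bo, black, 2, CHI), (33, Bo, black, 37, CHI), (33, Bo, black, 40, SF), (33, Eve, black, 2, CHI), (33, Eve, black, 37, CHI), (33, Eve, black, 40, SF), (33, Lee, grey, 2, CHI), (33, Lee, grey, 37, CHI), (33, Lee, grey, 40, SF), (33, Yan, green, 2, CHI), (33, Yan, green, 37, CHI), (33, Yan, green, 40, SF)}
Projecting to city (18 duplicate(s) eliminated): {BOS, CHI, DEN, LA, SF}
Apply σ_{city ≠ DEN}; surviving tuples: {BOS, CHI, LA, SF}
Apply σ_{city = BOS}; surviving tuples: {BOS}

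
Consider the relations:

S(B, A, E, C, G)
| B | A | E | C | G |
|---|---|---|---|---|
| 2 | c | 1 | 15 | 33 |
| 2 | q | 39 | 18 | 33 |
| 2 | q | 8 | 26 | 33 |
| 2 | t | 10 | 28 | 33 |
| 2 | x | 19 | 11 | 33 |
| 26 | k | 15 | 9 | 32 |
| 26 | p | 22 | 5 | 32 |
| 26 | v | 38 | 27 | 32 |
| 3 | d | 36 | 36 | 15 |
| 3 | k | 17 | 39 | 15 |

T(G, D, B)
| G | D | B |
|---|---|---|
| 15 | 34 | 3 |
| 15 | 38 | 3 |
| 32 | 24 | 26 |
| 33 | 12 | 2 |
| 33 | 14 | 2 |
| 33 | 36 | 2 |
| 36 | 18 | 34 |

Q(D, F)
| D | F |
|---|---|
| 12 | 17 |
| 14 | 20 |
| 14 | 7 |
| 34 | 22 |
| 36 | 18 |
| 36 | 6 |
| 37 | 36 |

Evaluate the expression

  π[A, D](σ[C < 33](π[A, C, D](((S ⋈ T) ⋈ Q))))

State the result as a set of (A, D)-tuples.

{(c, 12), (c, 14), (c, 36), (q, 12), (q, 14), (q, 36), (t, 12), (t, 14), (t, 36), (x, 12), (x, 14), (x, 36)}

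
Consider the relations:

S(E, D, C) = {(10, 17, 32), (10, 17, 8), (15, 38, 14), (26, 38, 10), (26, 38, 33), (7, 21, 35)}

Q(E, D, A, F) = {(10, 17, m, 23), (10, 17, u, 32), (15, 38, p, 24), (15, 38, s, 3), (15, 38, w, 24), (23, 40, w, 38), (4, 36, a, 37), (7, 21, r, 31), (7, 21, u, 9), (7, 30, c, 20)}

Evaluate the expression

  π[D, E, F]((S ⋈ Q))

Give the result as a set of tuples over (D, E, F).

Natural join on E, D: {(10, 17, 32, m, 23), (10, 17, 32, u, 32), (10, 17, 8, m, 23), (10, 17, 8, u, 32), (15, 38, 14, p, 24), (15, 38, 14, s, 3), (15, 38, 14, w, 24), (7, 21, 35, r, 31), (7, 21, 35, u, 9)}
π_{D, E, F} gives {(17, 10, 23), (17, 10, 32), (21, 7, 31), (21, 7, 9), (38, 15, 24), (38, 15, 3)} (3 duplicate(s) eliminated).

{(17, 10, 23), (17, 10, 32), (21, 7, 31), (21, 7, 9), (38, 15, 24), (38, 15, 3)}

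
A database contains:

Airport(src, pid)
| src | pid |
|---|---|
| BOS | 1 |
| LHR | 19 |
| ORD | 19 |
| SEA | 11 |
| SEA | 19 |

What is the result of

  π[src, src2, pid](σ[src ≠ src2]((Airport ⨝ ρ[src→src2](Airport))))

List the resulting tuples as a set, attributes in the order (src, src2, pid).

{(LHR, ORD, 19), (LHR, SEA, 19), (ORD, LHR, 19), (ORD, SEA, 19), (SEA, LHR, 19), (SEA, ORD, 19)}

ρ[src→src2]: schema becomes (src2, pid); tuples unchanged.
Natural join on pid: {(BOS, 1, BOS), (LHR, 19, LHR), (LHR, 19, ORD), (LHR, 19, SEA), (ORD, 19, LHR), (ORD, 19, ORD), (ORD, 19, SEA), (SEA, 11, SEA), (SEA, 19, LHR), (SEA, 19, ORD), (SEA, 19, SEA)}
Selection src ≠ src2: {(LHR, 19, ORD), (LHR, 19, SEA), (ORD, 19, LHR), (ORD, 19, SEA), (SEA, 19, LHR), (SEA, 19, ORD)}
π[src, src2, pid]: project onto (src, src2, pid) → {(LHR, ORD, 19), (LHR, SEA, 19), (ORD, LHR, 19), (ORD, SEA, 19), (SEA, LHR, 19), (SEA, ORD, 19)}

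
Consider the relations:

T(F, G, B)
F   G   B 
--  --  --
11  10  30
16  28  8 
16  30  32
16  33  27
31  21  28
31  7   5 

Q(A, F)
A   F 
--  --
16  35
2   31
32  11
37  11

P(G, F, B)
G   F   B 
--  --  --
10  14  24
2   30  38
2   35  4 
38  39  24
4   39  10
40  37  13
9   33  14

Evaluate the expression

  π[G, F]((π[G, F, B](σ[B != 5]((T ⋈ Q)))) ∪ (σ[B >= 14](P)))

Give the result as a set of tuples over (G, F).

{(10, 11), (10, 14), (2, 30), (21, 31), (38, 39), (9, 33)}

Natural join on F: {(11, 10, 30, 32), (11, 10, 30, 37), (31, 21, 28, 2), (31, 7, 5, 2)}
Filtering on B != 5 leaves {(11, 10, 30, 32), (11, 10, 30, 37), (31, 21, 28, 2)}.
π[G, F, B]: project onto (G, F, B) (1 duplicate(s) eliminated) → {(10, 11, 30), (21, 31, 28)}
Filtering on B >= 14 leaves {(10, 14, 24), (2, 30, 38), (38, 39, 24), (9, 33, 14)}.
Set union of the two operands is {(10, 11, 30), (10, 14, 24), (2, 30, 38), (21, 31, 28), (38, 39, 24), (9, 33, 14)}.
π[G, F]: project onto (G, F) → {(10, 11), (10, 14), (2, 30), (21, 31), (38, 39), (9, 33)}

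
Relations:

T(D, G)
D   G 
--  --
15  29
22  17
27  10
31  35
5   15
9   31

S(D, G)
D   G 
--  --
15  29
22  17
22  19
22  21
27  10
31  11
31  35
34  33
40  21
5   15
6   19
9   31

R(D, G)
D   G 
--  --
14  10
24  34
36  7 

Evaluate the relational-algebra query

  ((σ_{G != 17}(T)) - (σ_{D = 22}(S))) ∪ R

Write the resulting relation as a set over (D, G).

{(14, 10), (15, 29), (24, 34), (27, 10), (31, 35), (36, 7), (5, 15), (9, 31)}

Apply σ_{G != 17}; surviving tuples: {(15, 29), (27, 10), (31, 35), (5, 15), (9, 31)}
Apply σ_{D = 22}; surviving tuples: {(22, 17), (22, 19), (22, 21)}
Set difference of the two operands is {(15, 29), (27, 10), (31, 35), (5, 15), (9, 31)}.
Set union of the two operands is {(14, 10), (15, 29), (24, 34), (27, 10), (31, 35), (36, 7), (5, 15), (9, 31)}.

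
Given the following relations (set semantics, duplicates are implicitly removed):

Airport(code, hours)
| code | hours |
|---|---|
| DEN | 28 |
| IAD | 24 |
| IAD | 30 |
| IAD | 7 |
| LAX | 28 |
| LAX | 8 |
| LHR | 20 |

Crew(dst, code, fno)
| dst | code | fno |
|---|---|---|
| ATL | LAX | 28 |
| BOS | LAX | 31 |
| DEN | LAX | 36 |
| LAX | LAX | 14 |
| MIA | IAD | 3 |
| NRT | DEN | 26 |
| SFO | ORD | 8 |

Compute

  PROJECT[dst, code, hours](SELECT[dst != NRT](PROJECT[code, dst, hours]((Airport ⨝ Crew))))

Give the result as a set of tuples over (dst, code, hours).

{(ATL, LAX, 28), (ATL, LAX, 8), (BOS, LAX, 28), (BOS, LAX, 8), (DEN, LAX, 28), (DEN, LAX, 8), (LAX, LAX, 28), (LAX, LAX, 8), (MIA, IAD, 24), (MIA, IAD, 30), (MIA, IAD, 7)}

Joining Airport and Crew on code yields {(DEN, 28, NRT, 26), (IAD, 24, MIA, 3), (IAD, 30, MIA, 3), (IAD, 7, MIA, 3), (LAX, 28, ATL, 28), (LAX, 28, BOS, 31), (LAX, 28, DEN, 36), (LAX, 28, LAX, 14), (LAX, 8, ATL, 28), (LAX, 8, BOS, 31), (LAX, 8, DEN, 36), (LAX, 8, LAX, 14)}.
Keep only column(s) code, dst, hours: {(DEN, NRT, 28), (IAD, MIA, 24), (IAD, MIA, 30), (IAD, MIA, 7), (LAX, ATL, 28), (LAX, ATL, 8), (LAX, BOS, 28), (LAX, BOS, 8), (LAX, DEN, 28), (LAX, DEN, 8), (LAX, LAX, 28), (LAX, LAX, 8)}
Apply σ_{dst != NRT}; surviving tuples: {(IAD, MIA, 24), (IAD, MIA, 30), (IAD, MIA, 7), (LAX, ATL, 28), (LAX, ATL, 8), (LAX, BOS, 28), (LAX, BOS, 8), (LAX, DEN, 28), (LAX, DEN, 8), (LAX, LAX, 28), (LAX, LAX, 8)}
Keep only column(s) dst, code, hours: {(ATL, LAX, 28), (ATL, LAX, 8), (BOS, LAX, 28), (BOS, LAX, 8), (DEN, LAX, 28), (DEN, LAX, 8), (LAX, LAX, 28), (LAX, LAX, 8), (MIA, IAD, 24), (MIA, IAD, 30), (MIA, IAD, 7)}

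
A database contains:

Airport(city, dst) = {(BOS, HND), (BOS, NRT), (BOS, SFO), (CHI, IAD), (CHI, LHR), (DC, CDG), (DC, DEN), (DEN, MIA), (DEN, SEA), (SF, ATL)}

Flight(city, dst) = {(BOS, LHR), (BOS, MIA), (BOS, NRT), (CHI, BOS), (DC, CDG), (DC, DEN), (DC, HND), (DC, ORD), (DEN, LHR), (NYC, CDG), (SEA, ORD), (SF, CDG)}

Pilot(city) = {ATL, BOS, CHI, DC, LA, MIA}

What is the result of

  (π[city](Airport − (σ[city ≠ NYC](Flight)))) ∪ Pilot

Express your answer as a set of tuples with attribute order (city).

Apply σ_{city ≠ NYC}; surviving tuples: {(BOS, LHR), (BOS, MIA), (BOS, NRT), (CHI, BOS), (DC, CDG), (DC, DEN), (DC, HND), (DC, ORD), (DEN, LHR), (SEA, ORD), (SF, CDG)}
Taking the difference: {(BOS, HND), (BOS, SFO), (CHI, IAD), (CHI, LHR), (DEN, MIA), (DEN, SEA), (SF, ATL)}
Keep only column(s) city (3 duplicate(s) eliminated): {BOS, CHI, DEN, SF}
Taking the union: {ATL, BOS, CHI, DC, DEN, LA, MIA, SF}

{ATL, BOS, CHI, DC, DEN, LA, MIA, SF}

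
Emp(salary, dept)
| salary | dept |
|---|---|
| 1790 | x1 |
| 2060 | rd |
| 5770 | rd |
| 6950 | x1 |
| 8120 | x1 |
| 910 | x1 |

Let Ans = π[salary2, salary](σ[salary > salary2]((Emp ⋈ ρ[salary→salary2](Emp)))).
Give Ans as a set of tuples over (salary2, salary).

{(1790, 6950), (1790, 8120), (2060, 5770), (6950, 8120), (910, 1790), (910, 6950), (910, 8120)}

ρ[salary→salary2]: schema becomes (salary2, dept); tuples unchanged.
Natural join on dept: {(1790, x1, 1790), (1790, x1, 6950), (1790, x1, 8120), (1790, x1, 910), (2060, rd, 2060), (2060, rd, 5770), (5770, rd, 2060), (5770, rd, 5770), (6950, x1, 1790), (6950, x1, 6950), (6950, x1, 8120), (6950, x1, 910), (8120, x1, 1790), (8120, x1, 6950), (8120, x1, 8120), (8120, x1, 910), (910, x1, 1790), (910, x1, 6950), (910, x1, 8120), (910, x1, 910)}
Apply σ_{salary > salary2}; surviving tuples: {(1790, x1, 910), (5770, rd, 2060), (6950, x1, 1790), (6950, x1, 910), (8120, x1, 1790), (8120, x1, 6950), (8120, x1, 910)}
Keep only column(s) salary2, salary: {(1790, 6950), (1790, 8120), (2060, 5770), (6950, 8120), (910, 1790), (910, 6950), (910, 8120)}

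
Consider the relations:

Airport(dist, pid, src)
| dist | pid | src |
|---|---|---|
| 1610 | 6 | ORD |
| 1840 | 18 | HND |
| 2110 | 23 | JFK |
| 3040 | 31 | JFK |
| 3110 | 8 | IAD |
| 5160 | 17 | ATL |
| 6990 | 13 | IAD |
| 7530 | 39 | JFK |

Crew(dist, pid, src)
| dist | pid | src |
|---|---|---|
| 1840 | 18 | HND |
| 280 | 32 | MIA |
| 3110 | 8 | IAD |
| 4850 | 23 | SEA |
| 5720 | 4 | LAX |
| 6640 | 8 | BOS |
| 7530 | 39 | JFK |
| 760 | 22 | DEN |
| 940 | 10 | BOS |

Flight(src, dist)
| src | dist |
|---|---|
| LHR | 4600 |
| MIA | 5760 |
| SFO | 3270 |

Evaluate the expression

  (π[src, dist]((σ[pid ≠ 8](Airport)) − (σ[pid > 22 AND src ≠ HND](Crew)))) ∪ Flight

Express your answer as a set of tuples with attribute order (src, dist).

{(ATL, 5160), (HND, 1840), (IAD, 6990), (JFK, 2110), (JFK, 3040), (LHR, 4600), (MIA, 5760), (ORD, 1610), (SFO, 3270)}

Apply σ_{pid ≠ 8}; surviving tuples: {(1610, 6, ORD), (1840, 18, HND), (2110, 23, JFK), (3040, 31, JFK), (5160, 17, ATL), (6990, 13, IAD), (7530, 39, JFK)}
Apply σ_{pid > 22 AND src ≠ HND}; surviving tuples: {(280, 32, MIA), (4850, 23, SEA), (7530, 39, JFK)}
Difference: {(1610, 6, ORD), (1840, 18, HND), (2110, 23, JFK), (3040, 31, JFK), (5160, 17, ATL), (6990, 13, IAD), (7530, 39, JFK)} with {(280, 32, MIA), (4850, 23, SEA), (7530, 39, JFK)} → {(1610, 6, ORD), (1840, 18, HND), (2110, 23, JFK), (3040, 31, JFK), (5160, 17, ATL), (6990, 13, IAD)}
Projecting to src, dist: {(ATL, 5160), (HND, 1840), (IAD, 6990), (JFK, 2110), (JFK, 3040), (ORD, 1610)}
Union: {(ATL, 5160), (HND, 1840), (IAD, 6990), (JFK, 2110), (JFK, 3040), (ORD, 1610)} with {(LHR, 4600), (MIA, 5760), (SFO, 3270)} → {(ATL, 5160), (HND, 1840), (IAD, 6990), (JFK, 2110), (JFK, 3040), (LHR, 4600), (MIA, 5760), (ORD, 1610), (SFO, 3270)}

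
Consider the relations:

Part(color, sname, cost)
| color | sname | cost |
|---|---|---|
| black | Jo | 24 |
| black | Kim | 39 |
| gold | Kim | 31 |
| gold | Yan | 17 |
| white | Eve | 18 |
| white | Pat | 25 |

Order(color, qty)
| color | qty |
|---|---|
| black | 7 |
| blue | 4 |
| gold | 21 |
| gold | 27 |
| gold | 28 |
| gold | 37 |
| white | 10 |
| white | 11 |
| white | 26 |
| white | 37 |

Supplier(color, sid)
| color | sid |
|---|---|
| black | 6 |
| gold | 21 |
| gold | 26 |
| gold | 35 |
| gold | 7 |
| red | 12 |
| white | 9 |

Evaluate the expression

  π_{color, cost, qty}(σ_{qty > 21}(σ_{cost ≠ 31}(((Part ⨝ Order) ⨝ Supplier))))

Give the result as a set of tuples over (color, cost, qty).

{(gold, 17, 27), (gold, 17, 28), (gold, 17, 37), (white, 18, 26), (white, 18, 37), (white, 25, 26), (white, 25, 37)}

Natural join on color: {(black, Jo, 24, 7), (black, Kim, 39, 7), (gold, Kim, 31, 21), (gold, Kim, 31, 27), (gold, Kim, 31, 28), (gold, Kim, 31, 37), (gold, Yan, 17, 21), (gold, Yan, 17, 27), (gold, Yan, 17, 28), (gold, Yan, 17, 37), (white, Eve, 18, 10), (white, Eve, 18, 11), (white, Eve, 18, 26), (white, Eve, 18, 37), (white, Pat, 25, 10), (white, Pat, 25, 11), (white, Pat, 25, 26), (white, Pat, 25, 37)}
Natural join on color: {(black, Jo, 24, 7, 6), (black, Kim, 39, 7, 6), (gold, Kim, 31, 21, 21), (gold, Kim, 31, 21, 26), (gold, Kim, 31, 21, 35), (gold, Kim, 31, 21, 7), (gold, Kim, 31, 27, 21), (gold, Kim, 31, 27, 26), (gold, Kim, 31, 27, 35), (gold, Kim, 31, 27, 7), (gold, Kim, 31, 28, 21), (gold, Kim, 31, 28, 26), (gold, Kim, 31, 28, 35), (gold, Kim, 31, 28, 7), (gold, Kim, 31, 37, 21), (gold, Kim, 31, 37, 26), (gold, Kim, 31, 37, 35), (gold, Kim, 31, 37, 7), (gold, Yan, 17, 21, 21), (gold, Yan, 17, 21, 26), (gold, Yan, 17, 21, 35), (gold, Yan, 17, 21, 7), (gold, Yan, 17, 27, 21), (gold, Yan, 17, 27, 26), (gold, Yan, 17, 27, 35), (gold, Yan, 17, 27, 7), (gold, Yan, 17, 28, 21), (gold, Yan, 17, 28, 26), (gold, Yan, 17, 28, 35), (gold, Yan, 17, 28, 7), (gold, Yan, 17, 37, 21), (gold, Yan, 17, 37, 26), (gold, Yan, 17, 37, 35), (gold, Yan, 17, 37, 7), (white, Eve, 18, 10, 9), (white, Eve, 18, 11, 9), (white, Eve, 18, 26, 9), (white, Eve, 18, 37, 9), (white, Pat, 25, 10, 9), (white, Pat, 25, 11, 9), (white, Pat, 25, 26, 9), (white, Pat, 25, 37, 9)}
Filtering on cost ≠ 31 leaves {(black, Jo, 24, 7, 6), (black, Kim, 39, 7, 6), (gold, Yan, 17, 21, 21), (gold, Yan, 17, 21, 26), (gold, Yan, 17, 21, 35), (gold, Yan, 17, 21, 7), (gold, Yan, 17, 27, 21), (gold, Yan, 17, 27, 26), (gold, Yan, 17, 27, 35), (gold, Yan, 17, 27, 7), (gold, Yan, 17, 28, 21), (gold, Yan, 17, 28, 26), (gold, Yan, 17, 28, 35), (gold, Yan, 17, 28, 7), (gold, Yan, 17, 37, 21), (gold, Yan, 17, 37, 26), (gold, Yan, 17, 37, 35), (gold, Yan, 17, 37, 7), (white, Eve, 18, 10, 9), (white, Eve, 18, 11, 9), (white, Eve, 18, 26, 9), (white, Eve, 18, 37, 9), (white, Pat, 25, 10, 9), (white, Pat, 25, 11, 9), (white, Pat, 25, 26, 9), (white, Pat, 25, 37, 9)}.
Filtering on qty > 21 leaves {(gold, Yan, 17, 27, 21), (gold, Yan, 17, 27, 26), (gold, Yan, 17, 27, 35), (gold, Yan, 17, 27, 7), (gold, Yan, 17, 28, 21), (gold, Yan, 17, 28, 26), (gold, Yan, 17, 28, 35), (gold, Yan, 17, 28, 7), (gold, Yan, 17, 37, 21), (gold, Yan, 17, 37, 26), (gold, Yan, 17, 37, 35), (gold, Yan, 17, 37, 7), (white, Eve, 18, 26, 9), (white, Eve, 18, 37, 9), (white, Pat, 25, 26, 9), (white, Pat, 25, 37, 9)}.
Keep only column(s) color, cost, qty (9 duplicate(s) eliminated): {(gold, 17, 27), (gold, 17, 28), (gold, 17, 37), (white, 18, 26), (white, 18, 37), (white, 25, 26), (white, 25, 37)}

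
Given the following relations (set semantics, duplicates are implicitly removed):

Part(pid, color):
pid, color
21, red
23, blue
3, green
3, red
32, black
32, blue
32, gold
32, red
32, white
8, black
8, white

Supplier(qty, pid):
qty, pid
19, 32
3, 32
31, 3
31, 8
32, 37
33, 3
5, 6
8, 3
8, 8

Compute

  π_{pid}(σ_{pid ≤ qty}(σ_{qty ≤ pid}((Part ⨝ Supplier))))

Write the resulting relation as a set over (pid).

{8}

Natural join on pid: {(3, green, 31), (3, green, 33), (3, green, 8), (3, red, 31), (3, red, 33), (3, red, 8), (32, black, 19), (32, black, 3), (32, blue, 19), (32, blue, 3), (32, gold, 19), (32, gold, 3), (32, red, 19), (32, red, 3), (32, white, 19), (32, white, 3), (8, black, 31), (8, black, 8), (8, white, 31), (8, white, 8)}
Filtering on qty ≤ pid leaves {(32, black, 19), (32, black, 3), (32, blue, 19), (32, blue, 3), (32, gold, 19), (32, gold, 3), (32, red, 19), (32, red, 3), (32, white, 19), (32, white, 3), (8, black, 8), (8, white, 8)}.
Filtering on pid ≤ qty leaves {(8, black, 8), (8, white, 8)}.
Keep only column(s) pid (1 duplicate(s) eliminated): {8}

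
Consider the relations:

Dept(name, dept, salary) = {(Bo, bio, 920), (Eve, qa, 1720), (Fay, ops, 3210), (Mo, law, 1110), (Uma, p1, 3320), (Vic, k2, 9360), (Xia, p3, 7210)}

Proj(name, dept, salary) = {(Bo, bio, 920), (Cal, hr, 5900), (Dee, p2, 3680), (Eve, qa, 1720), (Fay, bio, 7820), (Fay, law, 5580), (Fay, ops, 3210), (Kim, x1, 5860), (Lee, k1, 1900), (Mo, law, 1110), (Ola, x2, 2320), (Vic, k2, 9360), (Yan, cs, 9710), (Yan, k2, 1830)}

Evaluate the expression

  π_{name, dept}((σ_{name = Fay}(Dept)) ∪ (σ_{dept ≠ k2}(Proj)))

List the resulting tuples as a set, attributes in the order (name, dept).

Selection name = Fay: {(Fay, ops, 3210)}
Selection dept ≠ k2: {(Bo, bio, 920), (Cal, hr, 5900), (Dee, p2, 3680), (Eve, qa, 1720), (Fay, bio, 7820), (Fay, law, 5580), (Fay, ops, 3210), (Kim, x1, 5860), (Lee, k1, 1900), (Mo, law, 1110), (Ola, x2, 2320), (Yan, cs, 9710)}
Taking the union: {(Bo, bio, 920), (Cal, hr, 5900), (Dee, p2, 3680), (Eve, qa, 1720), (Fay, bio, 7820), (Fay, law, 5580), (Fay, ops, 3210), (Kim, x1, 5860), (Lee, k1, 1900), (Mo, law, 1110), (Ola, x2, 2320), (Yan, cs, 9710)}
Keep only column(s) name, dept: {(Bo, bio), (Cal, hr), (Dee, p2), (Eve, qa), (Fay, bio), (Fay, law), (Fay, ops), (Kim, x1), (Lee, k1), (Mo, law), (Ola, x2), (Yan, cs)}

{(Bo, bio), (Cal, hr), (Dee, p2), (Eve, qa), (Fay, bio), (Fay, law), (Fay, ops), (Kim, x1), (Lee, k1), (Mo, law), (Ola, x2), (Yan, cs)}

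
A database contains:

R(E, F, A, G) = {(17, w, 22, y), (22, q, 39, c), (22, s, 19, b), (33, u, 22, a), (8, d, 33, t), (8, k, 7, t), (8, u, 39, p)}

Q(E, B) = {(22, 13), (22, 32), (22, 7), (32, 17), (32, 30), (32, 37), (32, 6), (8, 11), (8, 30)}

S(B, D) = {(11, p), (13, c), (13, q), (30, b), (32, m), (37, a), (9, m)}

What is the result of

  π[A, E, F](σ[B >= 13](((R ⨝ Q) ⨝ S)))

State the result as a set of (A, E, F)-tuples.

Joining R and Q on E yields {(22, q, 39, c, 13), (22, q, 39, c, 32), (22, q, 39, c, 7), (22, s, 19, b, 13), (22, s, 19, b, 32), (22, s, 19, b, 7), (8, d, 33, t, 11), (8, d, 33, t, 30), (8, k, 7, t, 11), (8, k, 7, t, 30), (8, u, 39, p, 11), (8, u, 39, p, 30)}.
Joining (R ⨝ Q) and S on B yields {(22, q, 39, c, 13, c), (22, q, 39, c, 13, q), (22, q, 39, c, 32, m), (22, s, 19, b, 13, c), (22, s, 19, b, 13, q), (22, s, 19, b, 32, m), (8, d, 33, t, 11, p), (8, d, 33, t, 30, b), (8, k, 7, t, 11, p), (8, k, 7, t, 30, b), (8, u, 39, p, 11, p), (8, u, 39, p, 30, b)}.
σ[B >= 13]: keep tuples satisfying B >= 13 → {(22, q, 39, c, 13, c), (22, q, 39, c, 13, q), (22, q, 39, c, 32, m), (22, s, 19, b, 13, c), (22, s, 19, b, 13, q), (22, s, 19, b, 32, m), (8, d, 33, t, 30, b), (8, k, 7, t, 30, b), (8, u, 39, p, 30, b)}
Keep only column(s) A, E, F (4 duplicate(s) eliminated): {(19, 22, s), (33, 8, d), (39, 22, q), (39, 8, u), (7, 8, k)}

{(19, 22, s), (33, 8, d), (39, 22, q), (39, 8, u), (7, 8, k)}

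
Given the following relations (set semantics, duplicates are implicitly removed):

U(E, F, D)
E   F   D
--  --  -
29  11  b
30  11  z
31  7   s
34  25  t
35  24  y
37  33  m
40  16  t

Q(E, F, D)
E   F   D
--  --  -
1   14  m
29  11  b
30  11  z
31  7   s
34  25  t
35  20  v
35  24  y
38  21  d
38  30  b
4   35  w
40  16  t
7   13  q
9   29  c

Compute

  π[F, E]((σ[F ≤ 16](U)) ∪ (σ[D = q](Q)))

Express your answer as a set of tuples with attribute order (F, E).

{(11, 29), (11, 30), (13, 7), (16, 40), (7, 31)}

σ[F ≤ 16]: keep tuples satisfying F ≤ 16 → {(29, 11, b), (30, 11, z), (31, 7, s), (40, 16, t)}
σ[D = q]: keep tuples satisfying D = q → {(7, 13, q)}
Set union of the two operands is {(29, 11, b), (30, 11, z), (31, 7, s), (40, 16, t), (7, 13, q)}.
Projecting to F, E: {(11, 29), (11, 30), (13, 7), (16, 40), (7, 31)}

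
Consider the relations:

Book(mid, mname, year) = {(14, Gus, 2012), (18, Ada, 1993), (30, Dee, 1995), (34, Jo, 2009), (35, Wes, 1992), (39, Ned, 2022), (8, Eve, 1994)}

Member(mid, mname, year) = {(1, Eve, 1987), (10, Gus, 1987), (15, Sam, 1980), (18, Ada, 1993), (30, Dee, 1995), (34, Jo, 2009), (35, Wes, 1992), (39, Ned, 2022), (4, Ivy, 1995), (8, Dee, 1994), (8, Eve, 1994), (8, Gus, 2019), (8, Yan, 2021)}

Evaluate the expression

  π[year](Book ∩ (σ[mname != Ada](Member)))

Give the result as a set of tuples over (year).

σ[mname != Ada]: keep tuples satisfying mname != Ada → {(1, Eve, 1987), (10, Gus, 1987), (15, Sam, 1980), (30, Dee, 1995), (34, Jo, 2009), (35, Wes, 1992), (39, Ned, 2022), (4, Ivy, 1995), (8, Dee, 1994), (8, Eve, 1994), (8, Gus, 2019), (8, Yan, 2021)}
Taking the intersection: {(30, Dee, 1995), (34, Jo, 2009), (35, Wes, 1992), (39, Ned, 2022), (8, Eve, 1994)}
π_{year} gives {1992, 1994, 1995, 2009, 2022}.

{1992, 1994, 1995, 2009, 2022}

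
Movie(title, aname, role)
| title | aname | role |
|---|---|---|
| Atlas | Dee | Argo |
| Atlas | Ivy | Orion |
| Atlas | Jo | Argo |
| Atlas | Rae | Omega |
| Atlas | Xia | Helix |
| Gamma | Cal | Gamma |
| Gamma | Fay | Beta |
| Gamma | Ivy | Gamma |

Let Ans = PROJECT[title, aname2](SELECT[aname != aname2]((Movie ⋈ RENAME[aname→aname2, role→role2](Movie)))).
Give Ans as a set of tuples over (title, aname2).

{(Atlas, Dee), (Atlas, Ivy), (Atlas, Jo), (Atlas, Rae), (Atlas, Xia), (Gamma, Cal), (Gamma, Fay), (Gamma, Ivy)}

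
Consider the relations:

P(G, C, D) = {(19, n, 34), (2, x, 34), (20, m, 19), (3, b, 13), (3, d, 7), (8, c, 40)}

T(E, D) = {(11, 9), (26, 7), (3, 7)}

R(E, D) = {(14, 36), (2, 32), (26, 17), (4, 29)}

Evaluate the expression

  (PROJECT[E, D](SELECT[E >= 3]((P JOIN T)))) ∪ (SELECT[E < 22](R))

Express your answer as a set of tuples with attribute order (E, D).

{(14, 36), (2, 32), (26, 7), (3, 7), (4, 29)}

P ⋈ T (natural join on D): {(3, d, 7, 26), (3, d, 7, 3)}
σ[E >= 3]: keep tuples satisfying E >= 3 → {(3, d, 7, 26), (3, d, 7, 3)}
π_{E, D} gives {(26, 7), (3, 7)}.
σ[E < 22]: keep tuples satisfying E < 22 → {(14, 36), (2, 32), (4, 29)}
Taking the union: {(14, 36), (2, 32), (26, 7), (3, 7), (4, 29)}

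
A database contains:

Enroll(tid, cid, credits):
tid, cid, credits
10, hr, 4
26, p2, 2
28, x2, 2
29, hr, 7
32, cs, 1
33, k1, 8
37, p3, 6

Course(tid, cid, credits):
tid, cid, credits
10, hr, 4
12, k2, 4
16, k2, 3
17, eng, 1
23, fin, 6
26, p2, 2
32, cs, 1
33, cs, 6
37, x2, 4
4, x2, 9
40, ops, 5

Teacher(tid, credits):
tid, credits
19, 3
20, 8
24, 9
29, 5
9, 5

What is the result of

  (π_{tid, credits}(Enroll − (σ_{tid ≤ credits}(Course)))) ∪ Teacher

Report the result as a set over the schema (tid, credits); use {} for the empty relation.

{(10, 4), (19, 3), (20, 8), (24, 9), (26, 2), (28, 2), (29, 5), (29, 7), (32, 1), (33, 8), (37, 6), (9, 5)}

σ[tid ≤ credits]: keep tuples satisfying tid ≤ credits → {(4, x2, 9)}
Taking the difference: {(10, hr, 4), (26, p2, 2), (28, x2, 2), (29, hr, 7), (32, cs, 1), (33, k1, 8), (37, p3, 6)}
π_{tid, credits} gives {(10, 4), (26, 2), (28, 2), (29, 7), (32, 1), (33, 8), (37, 6)}.
Taking the union: {(10, 4), (19, 3), (20, 8), (24, 9), (26, 2), (28, 2), (29, 5), (29, 7), (32, 1), (33, 8), (37, 6), (9, 5)}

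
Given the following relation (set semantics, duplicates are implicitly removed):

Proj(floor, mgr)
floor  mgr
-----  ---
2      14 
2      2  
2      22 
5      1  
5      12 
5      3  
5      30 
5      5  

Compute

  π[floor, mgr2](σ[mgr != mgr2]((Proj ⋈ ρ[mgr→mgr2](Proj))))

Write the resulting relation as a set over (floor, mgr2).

{(2, 14), (2, 2), (2, 22), (5, 1), (5, 12), (5, 3), (5, 30), (5, 5)}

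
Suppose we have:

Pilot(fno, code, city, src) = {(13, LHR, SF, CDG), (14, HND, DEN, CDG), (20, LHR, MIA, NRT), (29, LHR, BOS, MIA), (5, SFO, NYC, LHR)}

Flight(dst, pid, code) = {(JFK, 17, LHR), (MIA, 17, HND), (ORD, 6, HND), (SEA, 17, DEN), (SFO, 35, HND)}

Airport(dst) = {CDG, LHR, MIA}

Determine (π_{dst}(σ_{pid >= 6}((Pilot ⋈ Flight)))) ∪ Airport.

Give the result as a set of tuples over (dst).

Joining Pilot and Flight on code yields {(13, LHR, SF, CDG, JFK, 17), (14, HND, DEN, CDG, MIA, 17), (14, HND, DEN, CDG, ORD, 6), (14, HND, DEN, CDG, SFO, 35), (20, LHR, MIA, NRT, JFK, 17), (29, LHR, BOS, MIA, JFK, 17)}.
σ[pid >= 6]: keep tuples satisfying pid >= 6 → {(13, LHR, SF, CDG, JFK, 17), (14, HND, DEN, CDG, MIA, 17), (14, HND, DEN, CDG, ORD, 6), (14, HND, DEN, CDG, SFO, 35), (20, LHR, MIA, NRT, JFK, 17), (29, LHR, BOS, MIA, JFK, 17)}
π[dst]: project onto (dst) (2 duplicate(s) eliminated) → {JFK, MIA, ORD, SFO}
Union: {JFK, MIA, ORD, SFO} with {CDG, LHR, MIA} → {CDG, JFK, LHR, MIA, ORD, SFO}

{CDG, JFK, LHR, MIA, ORD, SFO}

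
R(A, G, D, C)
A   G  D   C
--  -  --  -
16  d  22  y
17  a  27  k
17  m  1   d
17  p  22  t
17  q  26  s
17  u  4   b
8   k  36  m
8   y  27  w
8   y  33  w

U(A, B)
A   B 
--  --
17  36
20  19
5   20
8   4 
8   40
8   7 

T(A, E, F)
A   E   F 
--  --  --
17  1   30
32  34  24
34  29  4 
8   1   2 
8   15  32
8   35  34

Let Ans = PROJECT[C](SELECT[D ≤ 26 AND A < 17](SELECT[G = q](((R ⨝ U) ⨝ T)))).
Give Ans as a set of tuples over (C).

R ⋈ U (natural join on A): {(17, a, 27, k, 36), (17, m, 1, d, 36), (17, p, 22, t, 36), (17, q, 26, s, 36), (17, u, 4, b, 36), (8, k, 36, m, 4), (8, k, 36, m, 40), (8, k, 36, m, 7), (8, y, 27, w, 4), (8, y, 27, w, 40), (8, y, 27, w, 7), (8, y, 33, w, 4), (8, y, 33, w, 40), (8, y, 33, w, 7)}
(R ⨝ U) ⋈ T (natural join on A): {(17, a, 27, k, 36, 1, 30), (17, m, 1, d, 36, 1, 30), (17, p, 22, t, 36, 1, 30), (17, q, 26, s, 36, 1, 30), (17, u, 4, b, 36, 1, 30), (8, k, 36, m, 4, 1, 2), (8, k, 36, m, 4, 15, 32), (8, k, 36, m, 4, 35, 34), (8, k, 36, m, 40, 1, 2), (8, k, 36, m, 40, 15, 32), (8, k, 36, m, 40, 35, 34), (8, k, 36, m, 7, 1, 2), (8, k, 36, m, 7, 15, 32), (8, k, 36, m, 7, 35, 34), (8, y, 27, w, 4, 1, 2), (8, y, 27, w, 4, 15, 32), (8, y, 27, w, 4, 35, 34), (8, y, 27, w, 40, 1, 2), (8, y, 27, w, 40, 15, 32), (8, y, 27, w, 40, 35, 34), (8, y, 27, w, 7, 1, 2), (8, y, 27, w, 7, 15, 32), (8, y, 27, w, 7, 35, 34), (8, y, 33, w, 4, 1, 2), (8, y, 33, w, 4, 15, 32), (8, y, 33, w, 4, 35, 34), (8, y, 33, w, 40, 1, 2), (8, y, 33, w, 40, 15, 32), (8, y, 33, w, 40, 35, 34), (8, y, 33, w, 7, 1, 2), (8, y, 33, w, 7, 15, 32), (8, y, 33, w, 7, 35, 34)}
σ[G = q]: keep tuples satisfying G = q → {(17, q, 26, s, 36, 1, 30)}
σ[D ≤ 26 AND A < 17]: keep tuples satisfying D ≤ 26 AND A < 17 → {}
Projecting to C: {}

{}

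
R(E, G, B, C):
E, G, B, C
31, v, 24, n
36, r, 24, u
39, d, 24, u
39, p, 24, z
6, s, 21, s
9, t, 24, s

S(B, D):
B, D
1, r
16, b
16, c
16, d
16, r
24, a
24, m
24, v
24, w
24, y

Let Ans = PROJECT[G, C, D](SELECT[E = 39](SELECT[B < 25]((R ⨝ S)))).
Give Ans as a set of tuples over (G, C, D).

{(d, u, a), (d, u, m), (d, u, v), (d, u, w), (d, u, y), (p, z, a), (p, z, m), (p, z, v), (p, z, w), (p, z, y)}

Joining R and S on B yields {(31, v, 24, n, a), (31, v, 24, n, m), (31, v, 24, n, v), (31, v, 24, n, w), (31, v, 24, n, y), (36, r, 24, u, a), (36, r, 24, u, m), (36, r, 24, u, v), (36, r, 24, u, w), (36, r, 24, u, y), (39, d, 24, u, a), (39, d, 24, u, m), (39, d, 24, u, v), (39, d, 24, u, w), (39, d, 24, u, y), (39, p, 24, z, a), (39, p, 24, z, m), (39, p, 24, z, v), (39, p, 24, z, w), (39, p, 24, z, y), (9, t, 24, s, a), (9, t, 24, s, m), (9, t, 24, s, v), (9, t, 24, s, w), (9, t, 24, s, y)}.
σ[B < 25]: keep tuples satisfying B < 25 → {(31, v, 24, n, a), (31, v, 24, n, m), (31, v, 24, n, v), (31, v, 24, n, w), (31, v, 24, n, y), (36, r, 24, u, a), (36, r, 24, u, m), (36, r, 24, u, v), (36, r, 24, u, w), (36, r, 24, u, y), (39, d, 24, u, a), (39, d, 24, u, m), (39, d, 24, u, v), (39, d, 24, u, w), (39, d, 24, u, y), (39, p, 24, z, a), (39, p, 24, z, m), (39, p, 24, z, v), (39, p, 24, z, w), (39, p, 24, z, y), (9, t, 24, s, a), (9, t, 24, s, m), (9, t, 24, s, v), (9, t, 24, s, w), (9, t, 24, s, y)}
σ[E = 39]: keep tuples satisfying E = 39 → {(39, d, 24, u, a), (39, d, 24, u, m), (39, d, 24, u, v), (39, d, 24, u, w), (39, d, 24, u, y), (39, p, 24, z, a), (39, p, 24, z, m), (39, p, 24, z, v), (39, p, 24, z, w), (39, p, 24, z, y)}
π[G, C, D]: project onto (G, C, D) → {(d, u, a), (d, u, m), (d, u, v), (d, u, w), (d, u, y), (p, z, a), (p, z, m), (p, z, v), (p, z, w), (p, z, y)}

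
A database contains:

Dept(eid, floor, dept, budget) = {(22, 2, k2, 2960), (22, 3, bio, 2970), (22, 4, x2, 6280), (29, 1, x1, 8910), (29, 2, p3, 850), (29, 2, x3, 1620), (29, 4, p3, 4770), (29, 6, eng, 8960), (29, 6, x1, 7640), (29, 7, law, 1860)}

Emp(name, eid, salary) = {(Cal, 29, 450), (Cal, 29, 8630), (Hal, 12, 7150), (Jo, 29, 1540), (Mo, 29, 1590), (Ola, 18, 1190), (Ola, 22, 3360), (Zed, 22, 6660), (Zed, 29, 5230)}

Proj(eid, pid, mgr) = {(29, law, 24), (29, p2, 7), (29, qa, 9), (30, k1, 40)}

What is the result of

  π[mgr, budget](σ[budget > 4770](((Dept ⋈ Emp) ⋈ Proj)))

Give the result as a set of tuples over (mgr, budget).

{(24, 7640), (24, 8910), (24, 8960), (7, 7640), (7, 8910), (7, 8960), (9, 7640), (9, 8910), (9, 8960)}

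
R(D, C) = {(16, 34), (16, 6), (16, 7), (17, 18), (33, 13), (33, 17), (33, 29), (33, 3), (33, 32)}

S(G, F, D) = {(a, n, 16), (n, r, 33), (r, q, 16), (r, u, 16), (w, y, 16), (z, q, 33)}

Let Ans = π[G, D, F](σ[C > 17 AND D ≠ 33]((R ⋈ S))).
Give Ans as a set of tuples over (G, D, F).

{(a, 16, n), (r, 16, q), (r, 16, u), (w, 16, y)}

Joining R and S on D yields {(16, 34, a, n), (16, 34, r, q), (16, 34, r, u), (16, 34, w, y), (16, 6, a, n), (16, 6, r, q), (16, 6, r, u), (16, 6, w, y), (16, 7, a, n), (16, 7, r, q), (16, 7, r, u), (16, 7, w, y), (33, 13, n, r), (33, 13, z, q), (33, 17, n, r), (33, 17, z, q), (33, 29, n, r), (33, 29, z, q), (33, 3, n, r), (33, 3, z, q), (33, 32, n, r), (33, 32, z, q)}.
σ[C > 17 AND D ≠ 33]: keep tuples satisfying C > 17 AND D ≠ 33 → {(16, 34, a, n), (16, 34, r, q), (16, 34, r, u), (16, 34, w, y)}
π_{G, D, F} gives {(a, 16, n), (r, 16, q), (r, 16, u), (w, 16, y)}.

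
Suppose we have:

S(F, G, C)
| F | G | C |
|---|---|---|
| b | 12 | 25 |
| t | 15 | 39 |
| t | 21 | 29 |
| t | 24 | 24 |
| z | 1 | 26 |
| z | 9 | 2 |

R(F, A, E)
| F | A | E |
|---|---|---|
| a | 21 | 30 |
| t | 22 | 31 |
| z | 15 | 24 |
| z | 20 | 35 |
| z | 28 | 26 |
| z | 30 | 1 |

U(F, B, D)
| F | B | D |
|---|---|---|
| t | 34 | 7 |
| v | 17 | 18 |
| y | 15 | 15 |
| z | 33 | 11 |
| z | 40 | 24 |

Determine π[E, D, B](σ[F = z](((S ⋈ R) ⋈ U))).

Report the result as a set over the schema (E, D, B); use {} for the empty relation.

S ⋈ R (natural join on F): {(t, 15, 39, 22, 31), (t, 21, 29, 22, 31), (t, 24, 24, 22, 31), (z, 1, 26, 15, 24), (z, 1, 26, 20, 35), (z, 1, 26, 28, 26), (z, 1, 26, 30, 1), (z, 9, 2, 15, 24), (z, 9, 2, 20, 35), (z, 9, 2, 28, 26), (z, 9, 2, 30, 1)}
(S ⋈ R) ⋈ U (natural join on F): {(t, 15, 39, 22, 31, 34, 7), (t, 21, 29, 22, 31, 34, 7), (t, 24, 24, 22, 31, 34, 7), (z, 1, 26, 15, 24, 33, 11), (z, 1, 26, 15, 24, 40, 24), (z, 1, 26, 20, 35, 33, 11), (z, 1, 26, 20, 35, 40, 24), (z, 1, 26, 28, 26, 33, 11), (z, 1, 26, 28, 26, 40, 24), (z, 1, 26, 30, 1, 33, 11), (z, 1, 26, 30, 1, 40, 24), (z, 9, 2, 15, 24, 33, 11), (z, 9, 2, 15, 24, 40, 24), (z, 9, 2, 20, 35, 33, 11), (z, 9, 2, 20, 35, 40, 24), (z, 9, 2, 28, 26, 33, 11), (z, 9, 2, 28, 26, 40, 24), (z, 9, 2, 30, 1, 33, 11), (z, 9, 2, 30, 1, 40, 24)}
σ[F = z]: keep tuples satisfying F = z → {(z, 1, 26, 15, 24, 33, 11), (z, 1, 26, 15, 24, 40, 24), (z, 1, 26, 20, 35, 33, 11), (z, 1, 26, 20, 35, 40, 24), (z, 1, 26, 28, 26, 33, 11), (z, 1, 26, 28, 26, 40, 24), (z, 1, 26, 30, 1, 33, 11), (z, 1, 26, 30, 1, 40, 24), (z, 9, 2, 15, 24, 33, 11), (z, 9, 2, 15, 24, 40, 24), (z, 9, 2, 20, 35, 33, 11), (z, 9, 2, 20, 35, 40, 24), (z, 9, 2, 28, 26, 33, 11), (z, 9, 2, 28, 26, 40, 24), (z, 9, 2, 30, 1, 33, 11), (z, 9, 2, 30, 1, 40, 24)}
π[E, D, B]: project onto (E, D, B) (8 duplicate(s) eliminated) → {(1, 11, 33), (1, 24, 40), (24, 11, 33), (24, 24, 40), (26, 11, 33), (26, 24, 40), (35, 11, 33), (35, 24, 40)}

{(1, 11, 33), (1, 24, 40), (24, 11, 33), (24, 24, 40), (26, 11, 33), (26, 24, 40), (35, 11, 33), (35, 24, 40)}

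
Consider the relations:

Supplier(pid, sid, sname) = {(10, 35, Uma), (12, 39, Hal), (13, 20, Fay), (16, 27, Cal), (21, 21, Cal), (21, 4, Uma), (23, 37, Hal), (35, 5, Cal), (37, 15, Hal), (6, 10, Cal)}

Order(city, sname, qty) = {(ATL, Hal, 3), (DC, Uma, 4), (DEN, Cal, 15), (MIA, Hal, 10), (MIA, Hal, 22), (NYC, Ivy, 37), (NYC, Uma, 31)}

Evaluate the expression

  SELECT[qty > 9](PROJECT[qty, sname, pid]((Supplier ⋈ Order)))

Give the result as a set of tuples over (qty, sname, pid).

{(10, Hal, 12), (10, Hal, 23), (10, Hal, 37), (15, Cal, 16), (15, Cal, 21), (15, Cal, 35), (15, Cal, 6), (22, Hal, 12), (22, Hal, 23), (22, Hal, 37), (31, Uma, 10), (31, Uma, 21)}

Supplier ⋈ Order (natural join on sname): {(10, 35, Uma, DC, 4), (10, 35, Uma, NYC, 31), (12, 39, Hal, ATL, 3), (12, 39, Hal, MIA, 10), (12, 39, Hal, MIA, 22), (16, 27, Cal, DEN, 15), (21, 21, Cal, DEN, 15), (21, 4, Uma, DC, 4), (21, 4, Uma, NYC, 31), (23, 37, Hal, ATL, 3), (23, 37, Hal, MIA, 10), (23, 37, Hal, MIA, 22), (35, 5, Cal, DEN, 15), (37, 15, Hal, ATL, 3), (37, 15, Hal, MIA, 10), (37, 15, Hal, MIA, 22), (6, 10, Cal, DEN, 15)}
π[qty, sname, pid]: project onto (qty, sname, pid) → {(10, Hal, 12), (10, Hal, 23), (10, Hal, 37), (15, Cal, 16), (15, Cal, 21), (15, Cal, 35), (15, Cal, 6), (22, Hal, 12), (22, Hal, 23), (22, Hal, 37), (3, Hal, 12), (3, Hal, 23), (3, Hal, 37), (31, Uma, 10), (31, Uma, 21), (4, Uma, 10), (4, Uma, 21)}
Selection qty > 9: {(10, Hal, 12), (10, Hal, 23), (10, Hal, 37), (15, Cal, 16), (15, Cal, 21), (15, Cal, 35), (15, Cal, 6), (22, Hal, 12), (22, Hal, 23), (22, Hal, 37), (31, Uma, 10), (31, Uma, 21)}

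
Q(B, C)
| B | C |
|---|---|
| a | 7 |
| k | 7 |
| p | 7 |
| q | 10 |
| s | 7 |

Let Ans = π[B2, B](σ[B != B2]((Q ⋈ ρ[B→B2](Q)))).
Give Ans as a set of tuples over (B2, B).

{(a, k), (a, p), (a, s), (k, a), (k, p), (k, s), (p, a), (p, k), (p, s), (s, a), (s, k), (s, p)}

ρ[B→B2]: schema becomes (B2, C); tuples unchanged.
Natural join on C: {(a, 7, a), (a, 7, k), (a, 7, p), (a, 7, s), (k, 7, a), (k, 7, k), (k, 7, p), (k, 7, s), (p, 7, a), (p, 7, k), (p, 7, p), (p, 7, s), (q, 10, q), (s, 7, a), (s, 7, k), (s, 7, p), (s, 7, s)}
Apply σ_{B != B2}; surviving tuples: {(a, 7, k), (a, 7, p), (a, 7, s), (k, 7, a), (k, 7, p), (k, 7, s), (p, 7, a), (p, 7, k), (p, 7, s), (s, 7, a), (s, 7, k), (s, 7, p)}
Projecting to B2, B: {(a, k), (a, p), (a, s), (k, a), (k, p), (k, s), (p, a), (p, k), (p, s), (s, a), (s, k), (s, p)}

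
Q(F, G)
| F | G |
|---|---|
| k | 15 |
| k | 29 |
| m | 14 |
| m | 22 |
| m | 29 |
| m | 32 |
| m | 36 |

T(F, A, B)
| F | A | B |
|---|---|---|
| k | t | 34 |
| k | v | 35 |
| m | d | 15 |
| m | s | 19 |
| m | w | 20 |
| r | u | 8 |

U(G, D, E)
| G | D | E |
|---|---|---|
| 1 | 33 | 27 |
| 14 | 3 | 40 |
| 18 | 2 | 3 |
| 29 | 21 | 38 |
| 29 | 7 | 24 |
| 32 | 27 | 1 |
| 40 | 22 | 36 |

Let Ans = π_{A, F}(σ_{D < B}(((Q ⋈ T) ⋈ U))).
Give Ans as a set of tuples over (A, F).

Joining Q and T on F yields {(k, 15, t, 34), (k, 15, v, 35), (k, 29, t, 34), (k, 29, v, 35), (m, 14, d, 15), (m, 14, s, 19), (m, 14, w, 20), (m, 22, d, 15), (m, 22, s, 19), (m, 22, w, 20), (m, 29, d, 15), (m, 29, s, 19), (m, 29, w, 20), (m, 32, d, 15), (m, 32, s, 19), (m, 32, w, 20), (m, 36, d, 15), (m, 36, s, 19), (m, 36, w, 20)}.
Joining (Q ⋈ T) and U on G yields {(k, 29, t, 34, 21, 38), (k, 29, t, 34, 7, 24), (k, 29, v, 35, 21, 38), (k, 29, v, 35, 7, 24), (m, 14, d, 15, 3, 40), (m, 14, s, 19, 3, 40), (m, 14, w, 20, 3, 40), (m, 29, d, 15, 21, 38), (m, 29, d, 15, 7, 24), (m, 29, s, 19, 21, 38), (m, 29, s, 19, 7, 24), (m, 29, w, 20, 21, 38), (m, 29, w, 20, 7, 24), (m, 32, d, 15, 27, 1), (m, 32, s, 19, 27, 1), (m, 32, w, 20, 27, 1)}.
σ[D < B]: keep tuples satisfying D < B → {(k, 29, t, 34, 21, 38), (k, 29, t, 34, 7, 24), (k, 29, v, 35, 21, 38), (k, 29, v, 35, 7, 24), (m, 14, d, 15, 3, 40), (m, 14, s, 19, 3, 40), (m, 14, w, 20, 3, 40), (m, 29, d, 15, 7, 24), (m, 29, s, 19, 7, 24), (m, 29, w, 20, 7, 24)}
π[A, F]: project onto (A, F) (5 duplicate(s) eliminated) → {(d, m), (s, m), (t, k), (v, k), (w, m)}

{(d, m), (s, m), (t, k), (v, k), (w, m)}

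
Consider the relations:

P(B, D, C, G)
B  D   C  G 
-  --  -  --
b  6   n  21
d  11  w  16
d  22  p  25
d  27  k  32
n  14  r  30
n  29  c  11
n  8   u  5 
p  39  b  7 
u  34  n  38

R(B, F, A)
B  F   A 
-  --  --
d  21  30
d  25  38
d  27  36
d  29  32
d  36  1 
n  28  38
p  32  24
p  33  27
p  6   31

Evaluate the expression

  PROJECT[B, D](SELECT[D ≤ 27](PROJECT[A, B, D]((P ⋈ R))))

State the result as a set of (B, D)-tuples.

{(d, 11), (d, 22), (d, 27), (n, 14), (n, 8)}

Joining P and R on B yields {(d, 11, w, 16, 21, 30), (d, 11, w, 16, 25, 38), (d, 11, w, 16, 27, 36), (d, 11, w, 16, 29, 32), (d, 11, w, 16, 36, 1), (d, 22, p, 25, 21, 30), (d, 22, p, 25, 25, 38), (d, 22, p, 25, 27, 36), (d, 22, p, 25, 29, 32), (d, 22, p, 25, 36, 1), (d, 27, k, 32, 21, 30), (d, 27, k, 32, 25, 38), (d, 27, k, 32, 27, 36), (d, 27, k, 32, 29, 32), (d, 27, k, 32, 36, 1), (n, 14, r, 30, 28, 38), (n, 29, c, 11, 28, 38), (n, 8, u, 5, 28, 38), (p, 39, b, 7, 32, 24), (p, 39, b, 7, 33, 27), (p, 39, b, 7, 6, 31)}.
π[A, B, D]: project onto (A, B, D) → {(1, d, 11), (1, d, 22), (1, d, 27), (24, p, 39), (27, p, 39), (30, d, 11), (30, d, 22), (30, d, 27), (31, p, 39), (32, d, 11), (32, d, 22), (32, d, 27), (36, d, 11), (36, d, 22), (36, d, 27), (38, d, 11), (38, d, 22), (38, d, 27), (38, n, 14), (38, n, 29), (38, n, 8)}
Selection D ≤ 27: {(1, d, 11), (1, d, 22), (1, d, 27), (30, d, 11), (30, d, 22), (30, d, 27), (32, d, 11), (32, d, 22), (32, d, 27), (36, d, 11), (36, d, 22), (36, d, 27), (38, d, 11), (38, d, 22), (38, d, 27), (38, n, 14), (38, n, 8)}
π[B, D]: project onto (B, D) (12 duplicate(s) eliminated) → {(d, 11), (d, 22), (d, 27), (n, 14), (n, 8)}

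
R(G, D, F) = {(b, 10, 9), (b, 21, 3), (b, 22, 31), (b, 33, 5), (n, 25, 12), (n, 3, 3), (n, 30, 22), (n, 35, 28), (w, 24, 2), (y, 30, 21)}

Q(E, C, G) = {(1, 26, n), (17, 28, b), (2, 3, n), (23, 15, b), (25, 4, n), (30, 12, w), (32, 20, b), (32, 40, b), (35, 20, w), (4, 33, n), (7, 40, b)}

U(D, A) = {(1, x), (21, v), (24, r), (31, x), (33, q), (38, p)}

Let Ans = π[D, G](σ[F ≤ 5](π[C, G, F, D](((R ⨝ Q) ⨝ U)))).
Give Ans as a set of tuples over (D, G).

{(21, b), (24, w), (33, b)}

Natural join on G: {(b, 10, 9, 17, 28), (b, 10, 9, 23, 15), (b, 10, 9, 32, 20), (b, 10, 9, 32, 40), (b, 10, 9, 7, 40), (b, 21, 3, 17, 28), (b, 21, 3, 23, 15), (b, 21, 3, 32, 20), (b, 21, 3, 32, 40), (b, 21, 3, 7, 40), (b, 22, 31, 17, 28), (b, 22, 31, 23, 15), (b, 22, 31, 32, 20), (b, 22, 31, 32, 40), (b, 22, 31, 7, 40), (b, 33, 5, 17, 28), (b, 33, 5, 23, 15), (b, 33, 5, 32, 20), (b, 33, 5, 32, 40), (b, 33, 5, 7, 40), (n, 25, 12, 1, 26), (n, 25, 12, 2, 3), (n, 25, 12, 25, 4), (n, 25, 12, 4, 33), (n, 3, 3, 1, 26), (n, 3, 3, 2, 3), (n, 3, 3, 25, 4), (n, 3, 3, 4, 33), (n, 30, 22, 1, 26), (n, 30, 22, 2, 3), (n, 30, 22, 25, 4), (n, 30, 22, 4, 33), (n, 35, 28, 1, 26), (n, 35, 28, 2, 3), (n, 35, 28, 25, 4), (n, 35, 28, 4, 33), (w, 24, 2, 30, 12), (w, 24, 2, 35, 20)}
Natural join on D: {(b, 21, 3, 17, 28, v), (b, 21, 3, 23, 15, v), (b, 21, 3, 32, 20, v), (b, 21, 3, 32, 40, v), (b, 21, 3, 7, 40, v), (b, 33, 5, 17, 28, q), (b, 33, 5, 23, 15, q), (b, 33, 5, 32, 20, q), (b, 33, 5, 32, 40, q), (b, 33, 5, 7, 40, q), (w, 24, 2, 30, 12, r), (w, 24, 2, 35, 20, r)}
π_{C, G, F, D} gives {(12, w, 2, 24), (15, b, 3, 21), (15, b, 5, 33), (20, b, 3, 21), (20, b, 5, 33), (20, w, 2, 24), (28, b, 3, 21), (28, b, 5, 33), (40, b, 3, 21), (40, b, 5, 33)} (2 duplicate(s) eliminated).
Selection F ≤ 5: {(12, w, 2, 24), (15, b, 3, 21), (15, b, 5, 33), (20, b, 3, 21), (20, b, 5, 33), (20, w, 2, 24), (28, b, 3, 21), (28, b, 5, 33), (40, b, 3, 21), (40, b, 5, 33)}
π_{D, G} gives {(21, b), (24, w), (33, b)} (7 duplicate(s) eliminated).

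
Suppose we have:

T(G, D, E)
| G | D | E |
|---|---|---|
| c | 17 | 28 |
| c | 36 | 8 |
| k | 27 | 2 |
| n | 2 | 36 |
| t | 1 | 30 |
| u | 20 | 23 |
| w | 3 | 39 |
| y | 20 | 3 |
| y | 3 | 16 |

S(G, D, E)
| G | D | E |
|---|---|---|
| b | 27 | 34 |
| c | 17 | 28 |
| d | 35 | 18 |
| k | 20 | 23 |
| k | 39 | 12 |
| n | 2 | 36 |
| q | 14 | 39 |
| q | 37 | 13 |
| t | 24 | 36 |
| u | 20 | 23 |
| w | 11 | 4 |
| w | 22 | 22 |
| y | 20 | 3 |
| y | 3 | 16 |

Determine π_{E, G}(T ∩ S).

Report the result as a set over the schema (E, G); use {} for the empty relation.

Set intersection of the two operands is {(c, 17, 28), (n, 2, 36), (u, 20, 23), (y, 20, 3), (y, 3, 16)}.
Keep only column(s) E, G: {(16, y), (23, u), (28, c), (3, y), (36, n)}

{(16, y), (23, u), (28, c), (3, y), (36, n)}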